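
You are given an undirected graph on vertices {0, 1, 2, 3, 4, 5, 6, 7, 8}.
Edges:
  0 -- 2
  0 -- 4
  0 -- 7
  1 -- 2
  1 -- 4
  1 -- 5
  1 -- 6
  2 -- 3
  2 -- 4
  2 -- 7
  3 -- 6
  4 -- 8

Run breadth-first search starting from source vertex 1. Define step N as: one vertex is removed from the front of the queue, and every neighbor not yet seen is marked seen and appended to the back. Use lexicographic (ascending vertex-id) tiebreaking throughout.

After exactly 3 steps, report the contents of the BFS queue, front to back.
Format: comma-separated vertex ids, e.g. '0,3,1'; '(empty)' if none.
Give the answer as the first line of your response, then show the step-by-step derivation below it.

5,6,0,3,7,8

step 1: dequeue 1; queue=[2,4,5,6]; order=1
step 2: dequeue 2; queue=[4,5,6,0,3,7]; order=1,2
step 3: dequeue 4; queue=[5,6,0,3,7,8]; order=1,2,4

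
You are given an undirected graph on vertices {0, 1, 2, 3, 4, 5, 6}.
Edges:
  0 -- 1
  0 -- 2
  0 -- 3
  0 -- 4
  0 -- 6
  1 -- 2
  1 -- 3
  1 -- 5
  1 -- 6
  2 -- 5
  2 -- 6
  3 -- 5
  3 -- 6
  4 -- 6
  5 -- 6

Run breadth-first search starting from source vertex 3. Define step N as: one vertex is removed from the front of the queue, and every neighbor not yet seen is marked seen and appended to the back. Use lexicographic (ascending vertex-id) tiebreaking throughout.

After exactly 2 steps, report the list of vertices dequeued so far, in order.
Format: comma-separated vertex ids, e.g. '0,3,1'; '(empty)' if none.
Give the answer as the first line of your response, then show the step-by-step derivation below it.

3,0

step 1: dequeue 3; queue=[0,1,5,6]; order=3
step 2: dequeue 0; queue=[1,5,6,2,4]; order=3,0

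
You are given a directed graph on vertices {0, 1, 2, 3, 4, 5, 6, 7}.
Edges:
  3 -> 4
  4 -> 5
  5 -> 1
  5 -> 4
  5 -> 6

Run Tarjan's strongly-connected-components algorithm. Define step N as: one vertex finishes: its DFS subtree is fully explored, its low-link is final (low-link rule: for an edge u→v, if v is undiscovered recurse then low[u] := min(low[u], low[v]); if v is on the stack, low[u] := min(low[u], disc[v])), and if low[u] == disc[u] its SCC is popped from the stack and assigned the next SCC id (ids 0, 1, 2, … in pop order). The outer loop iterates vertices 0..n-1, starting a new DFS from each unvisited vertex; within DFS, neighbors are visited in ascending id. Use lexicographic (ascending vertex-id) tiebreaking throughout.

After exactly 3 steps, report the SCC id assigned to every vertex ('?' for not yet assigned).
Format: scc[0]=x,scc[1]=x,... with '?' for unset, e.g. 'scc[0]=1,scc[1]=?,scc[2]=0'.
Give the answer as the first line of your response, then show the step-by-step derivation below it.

scc[0]=0,scc[1]=1,scc[2]=2,scc[3]=?,scc[4]=?,scc[5]=?,scc[6]=?,scc[7]=?

step 1: low=(low[0]=0,low[1]=?,low[2]=?,low[3]=?,low[4]=?,low[5]=?,low[6]=?,low[7]=?); scc=(scc[0]=0,scc[1]=?,scc[2]=?,scc[3]=?,scc[4]=?,scc[5]=?,scc[6]=?,scc[7]=?)
step 2: low=(low[0]=0,low[1]=1,low[2]=?,low[3]=?,low[4]=?,low[5]=?,low[6]=?,low[7]=?); scc=(scc[0]=0,scc[1]=1,scc[2]=?,scc[3]=?,scc[4]=?,scc[5]=?,scc[6]=?,scc[7]=?)
step 3: low=(low[0]=0,low[1]=1,low[2]=2,low[3]=?,low[4]=?,low[5]=?,low[6]=?,low[7]=?); scc=(scc[0]=0,scc[1]=1,scc[2]=2,scc[3]=?,scc[4]=?,scc[5]=?,scc[6]=?,scc[7]=?)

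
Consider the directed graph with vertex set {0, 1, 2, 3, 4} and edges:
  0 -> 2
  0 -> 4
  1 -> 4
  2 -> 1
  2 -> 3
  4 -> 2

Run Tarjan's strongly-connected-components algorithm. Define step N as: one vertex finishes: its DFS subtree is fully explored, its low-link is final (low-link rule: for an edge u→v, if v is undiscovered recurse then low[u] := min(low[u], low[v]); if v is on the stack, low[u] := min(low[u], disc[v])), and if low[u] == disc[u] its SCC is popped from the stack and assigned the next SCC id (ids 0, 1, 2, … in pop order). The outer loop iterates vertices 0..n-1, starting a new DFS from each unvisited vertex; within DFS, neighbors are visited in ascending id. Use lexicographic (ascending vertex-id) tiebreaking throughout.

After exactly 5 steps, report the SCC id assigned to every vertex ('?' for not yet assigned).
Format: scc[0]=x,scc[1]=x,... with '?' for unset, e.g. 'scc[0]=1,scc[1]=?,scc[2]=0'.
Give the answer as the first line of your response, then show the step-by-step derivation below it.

scc[0]=2,scc[1]=1,scc[2]=1,scc[3]=0,scc[4]=1

step 1: low=(low[0]=0,low[1]=2,low[2]=1,low[3]=?,low[4]=1); scc=(scc[0]=?,scc[1]=?,scc[2]=?,scc[3]=?,scc[4]=?)
step 2: low=(low[0]=0,low[1]=1,low[2]=1,low[3]=?,low[4]=1); scc=(scc[0]=?,scc[1]=?,scc[2]=?,scc[3]=?,scc[4]=?)
step 3: low=(low[0]=0,low[1]=1,low[2]=1,low[3]=4,low[4]=1); scc=(scc[0]=?,scc[1]=?,scc[2]=?,scc[3]=0,scc[4]=?)
step 4: low=(low[0]=0,low[1]=1,low[2]=1,low[3]=4,low[4]=1); scc=(scc[0]=?,scc[1]=1,scc[2]=1,scc[3]=0,scc[4]=1)
step 5: low=(low[0]=0,low[1]=1,low[2]=1,low[3]=4,low[4]=1); scc=(scc[0]=2,scc[1]=1,scc[2]=1,scc[3]=0,scc[4]=1)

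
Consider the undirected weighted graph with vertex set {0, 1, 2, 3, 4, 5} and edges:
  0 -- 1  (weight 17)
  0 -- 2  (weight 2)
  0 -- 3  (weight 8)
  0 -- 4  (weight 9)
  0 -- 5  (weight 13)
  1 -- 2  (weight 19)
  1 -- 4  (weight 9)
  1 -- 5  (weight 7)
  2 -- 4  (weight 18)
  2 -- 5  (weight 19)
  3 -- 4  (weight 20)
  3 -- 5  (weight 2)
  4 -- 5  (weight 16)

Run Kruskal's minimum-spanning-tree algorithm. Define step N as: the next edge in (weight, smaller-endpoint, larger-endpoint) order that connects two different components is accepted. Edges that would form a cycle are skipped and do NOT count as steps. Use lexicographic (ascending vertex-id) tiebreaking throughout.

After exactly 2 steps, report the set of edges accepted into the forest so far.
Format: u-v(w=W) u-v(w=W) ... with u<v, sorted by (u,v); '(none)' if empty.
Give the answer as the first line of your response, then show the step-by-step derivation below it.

0-2(w=2) 3-5(w=2)

step 1: add edge 0-2 (w=2); MST = {0-2(w=2)}
step 2: add edge 3-5 (w=2); MST = {0-2(w=2) 3-5(w=2)}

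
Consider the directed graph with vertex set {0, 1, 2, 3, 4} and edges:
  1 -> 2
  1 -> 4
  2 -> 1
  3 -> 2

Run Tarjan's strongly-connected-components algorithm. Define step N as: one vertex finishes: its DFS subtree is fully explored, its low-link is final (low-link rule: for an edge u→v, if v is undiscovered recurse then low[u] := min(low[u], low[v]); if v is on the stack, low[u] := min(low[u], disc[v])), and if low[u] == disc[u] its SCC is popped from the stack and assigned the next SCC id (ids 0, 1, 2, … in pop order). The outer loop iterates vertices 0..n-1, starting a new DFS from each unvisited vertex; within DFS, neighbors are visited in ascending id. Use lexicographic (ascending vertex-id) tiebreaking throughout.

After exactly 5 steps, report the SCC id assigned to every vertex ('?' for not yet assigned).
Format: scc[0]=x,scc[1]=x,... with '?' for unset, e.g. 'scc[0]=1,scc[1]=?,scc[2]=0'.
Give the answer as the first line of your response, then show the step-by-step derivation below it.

scc[0]=0,scc[1]=2,scc[2]=2,scc[3]=3,scc[4]=1

step 1: low=(low[0]=0,low[1]=?,low[2]=?,low[3]=?,low[4]=?); scc=(scc[0]=0,scc[1]=?,scc[2]=?,scc[3]=?,scc[4]=?)
step 2: low=(low[0]=0,low[1]=1,low[2]=1,low[3]=?,low[4]=?); scc=(scc[0]=0,scc[1]=?,scc[2]=?,scc[3]=?,scc[4]=?)
step 3: low=(low[0]=0,low[1]=1,low[2]=1,low[3]=?,low[4]=3); scc=(scc[0]=0,scc[1]=?,scc[2]=?,scc[3]=?,scc[4]=1)
step 4: low=(low[0]=0,low[1]=1,low[2]=1,low[3]=?,low[4]=3); scc=(scc[0]=0,scc[1]=2,scc[2]=2,scc[3]=?,scc[4]=1)
step 5: low=(low[0]=0,low[1]=1,low[2]=1,low[3]=4,low[4]=3); scc=(scc[0]=0,scc[1]=2,scc[2]=2,scc[3]=3,scc[4]=1)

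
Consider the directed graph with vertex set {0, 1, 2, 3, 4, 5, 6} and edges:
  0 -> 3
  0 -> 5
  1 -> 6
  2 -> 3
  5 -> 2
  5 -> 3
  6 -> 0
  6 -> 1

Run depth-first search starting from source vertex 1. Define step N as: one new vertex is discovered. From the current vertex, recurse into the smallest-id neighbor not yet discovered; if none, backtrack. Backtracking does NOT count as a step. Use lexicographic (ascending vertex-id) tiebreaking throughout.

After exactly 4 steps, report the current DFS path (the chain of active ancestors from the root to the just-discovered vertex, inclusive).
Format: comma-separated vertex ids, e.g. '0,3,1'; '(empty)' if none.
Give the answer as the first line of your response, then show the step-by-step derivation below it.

1,6,0,3

step 1: discover 1; path=1; order=1
step 2: discover 6; path=1>6; order=1,6
step 3: discover 0; path=1>6>0; order=1,6,0
step 4: discover 3; path=1>6>0>3; order=1,6,0,3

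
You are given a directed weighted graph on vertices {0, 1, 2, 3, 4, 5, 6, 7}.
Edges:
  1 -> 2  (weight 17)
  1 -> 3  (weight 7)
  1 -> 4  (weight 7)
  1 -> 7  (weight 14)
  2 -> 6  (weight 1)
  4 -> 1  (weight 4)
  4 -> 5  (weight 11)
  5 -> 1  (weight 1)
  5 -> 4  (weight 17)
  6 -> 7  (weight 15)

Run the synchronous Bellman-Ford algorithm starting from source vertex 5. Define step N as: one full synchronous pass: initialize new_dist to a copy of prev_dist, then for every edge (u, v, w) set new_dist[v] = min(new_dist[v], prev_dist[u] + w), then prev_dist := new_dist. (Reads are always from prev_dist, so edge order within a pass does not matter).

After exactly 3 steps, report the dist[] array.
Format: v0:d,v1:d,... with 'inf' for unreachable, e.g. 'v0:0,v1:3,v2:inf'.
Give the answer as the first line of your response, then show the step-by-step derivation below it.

v0:inf,v1:1,v2:18,v3:8,v4:8,v5:0,v6:19,v7:15

step 1: dist = v0:inf,v1:1,v2:inf,v3:inf,v4:17,v5:0,v6:inf,v7:inf
step 2: dist = v0:inf,v1:1,v2:18,v3:8,v4:8,v5:0,v6:inf,v7:15
step 3: dist = v0:inf,v1:1,v2:18,v3:8,v4:8,v5:0,v6:19,v7:15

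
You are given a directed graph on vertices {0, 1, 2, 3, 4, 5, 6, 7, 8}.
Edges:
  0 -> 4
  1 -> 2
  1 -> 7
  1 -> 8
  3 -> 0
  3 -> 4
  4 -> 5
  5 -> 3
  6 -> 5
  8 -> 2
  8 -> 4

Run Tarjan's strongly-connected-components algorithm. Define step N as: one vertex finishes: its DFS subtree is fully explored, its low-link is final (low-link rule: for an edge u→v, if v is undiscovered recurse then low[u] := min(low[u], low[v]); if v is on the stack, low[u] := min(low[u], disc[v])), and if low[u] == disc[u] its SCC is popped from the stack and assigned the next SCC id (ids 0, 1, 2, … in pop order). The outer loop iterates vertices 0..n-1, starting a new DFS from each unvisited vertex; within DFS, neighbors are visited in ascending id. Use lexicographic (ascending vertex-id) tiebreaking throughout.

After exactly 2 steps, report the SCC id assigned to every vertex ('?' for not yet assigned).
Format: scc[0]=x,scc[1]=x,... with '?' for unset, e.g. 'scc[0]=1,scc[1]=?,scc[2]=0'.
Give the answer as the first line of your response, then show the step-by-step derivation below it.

scc[0]=?,scc[1]=?,scc[2]=?,scc[3]=?,scc[4]=?,scc[5]=?,scc[6]=?,scc[7]=?,scc[8]=?

step 1: low=(low[0]=0,low[1]=?,low[2]=?,low[3]=0,low[4]=1,low[5]=2,low[6]=?,low[7]=?,low[8]=?); scc=(scc[0]=?,scc[1]=?,scc[2]=?,scc[3]=?,scc[4]=?,scc[5]=?,scc[6]=?,scc[7]=?,scc[8]=?)
step 2: low=(low[0]=0,low[1]=?,low[2]=?,low[3]=0,low[4]=1,low[5]=0,low[6]=?,low[7]=?,low[8]=?); scc=(scc[0]=?,scc[1]=?,scc[2]=?,scc[3]=?,scc[4]=?,scc[5]=?,scc[6]=?,scc[7]=?,scc[8]=?)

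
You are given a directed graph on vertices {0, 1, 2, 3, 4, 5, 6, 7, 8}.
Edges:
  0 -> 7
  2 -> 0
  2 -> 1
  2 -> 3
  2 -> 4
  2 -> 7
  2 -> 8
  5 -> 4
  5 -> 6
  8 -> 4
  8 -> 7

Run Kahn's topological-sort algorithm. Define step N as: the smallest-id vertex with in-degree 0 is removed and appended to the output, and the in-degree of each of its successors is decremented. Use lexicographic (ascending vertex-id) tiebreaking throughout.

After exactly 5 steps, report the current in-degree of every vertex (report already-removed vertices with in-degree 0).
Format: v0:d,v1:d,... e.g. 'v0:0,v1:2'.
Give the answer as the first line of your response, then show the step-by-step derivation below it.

v0:0,v1:0,v2:0,v3:0,v4:1,v5:0,v6:0,v7:1,v8:0

step 1: output 2; order=[2]; indeg=(0,0,0,0,2,0,1,2,0)
step 2: output 0; order=[2,0]; indeg=(0,0,0,0,2,0,1,1,0)
step 3: output 1; order=[2,0,1]; indeg=(0,0,0,0,2,0,1,1,0)
step 4: output 3; order=[2,0,1,3]; indeg=(0,0,0,0,2,0,1,1,0)
step 5: output 5; order=[2,0,1,3,5]; indeg=(0,0,0,0,1,0,0,1,0)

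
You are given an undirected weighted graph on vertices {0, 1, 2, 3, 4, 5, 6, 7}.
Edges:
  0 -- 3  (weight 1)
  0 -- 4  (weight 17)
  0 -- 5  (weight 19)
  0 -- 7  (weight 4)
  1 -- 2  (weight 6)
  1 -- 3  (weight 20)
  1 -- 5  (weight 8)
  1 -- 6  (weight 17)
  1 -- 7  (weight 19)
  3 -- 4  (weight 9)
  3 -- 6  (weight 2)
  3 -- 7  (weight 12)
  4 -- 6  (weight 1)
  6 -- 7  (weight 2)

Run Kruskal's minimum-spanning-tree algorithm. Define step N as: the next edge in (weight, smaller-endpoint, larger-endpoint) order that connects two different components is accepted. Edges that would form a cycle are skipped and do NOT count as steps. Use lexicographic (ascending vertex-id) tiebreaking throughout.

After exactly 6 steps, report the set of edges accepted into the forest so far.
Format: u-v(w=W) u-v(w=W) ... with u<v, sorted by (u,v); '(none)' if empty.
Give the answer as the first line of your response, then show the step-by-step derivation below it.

0-3(w=1) 1-2(w=6) 1-5(w=8) 3-6(w=2) 4-6(w=1) 6-7(w=2)

step 1: add edge 0-3 (w=1); MST = {0-3(w=1)}
step 2: add edge 4-6 (w=1); MST = {0-3(w=1) 4-6(w=1)}
step 3: add edge 3-6 (w=2); MST = {0-3(w=1) 3-6(w=2) 4-6(w=1)}
step 4: add edge 6-7 (w=2); MST = {0-3(w=1) 3-6(w=2) 4-6(w=1) 6-7(w=2)}
step 5: add edge 1-2 (w=6); MST = {0-3(w=1) 1-2(w=6) 3-6(w=2) 4-6(w=1) 6-7(w=2)}
step 6: add edge 1-5 (w=8); MST = {0-3(w=1) 1-2(w=6) 1-5(w=8) 3-6(w=2) 4-6(w=1) 6-7(w=2)}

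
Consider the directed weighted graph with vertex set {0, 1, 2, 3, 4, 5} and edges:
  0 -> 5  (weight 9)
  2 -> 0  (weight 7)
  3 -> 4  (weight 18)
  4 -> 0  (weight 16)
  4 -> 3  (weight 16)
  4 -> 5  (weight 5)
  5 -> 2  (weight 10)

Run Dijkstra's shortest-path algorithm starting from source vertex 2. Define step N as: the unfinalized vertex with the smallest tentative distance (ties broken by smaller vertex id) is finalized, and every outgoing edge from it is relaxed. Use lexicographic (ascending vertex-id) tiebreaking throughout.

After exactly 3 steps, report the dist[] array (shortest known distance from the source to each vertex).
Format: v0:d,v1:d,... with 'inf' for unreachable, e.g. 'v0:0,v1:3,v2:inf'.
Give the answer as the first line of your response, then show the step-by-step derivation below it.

v0:7,v1:inf,v2:0,v3:inf,v4:inf,v5:16

step 1: dist = v0:7,v1:inf,v2:0,v3:inf,v4:inf,v5:inf
step 2: dist = v0:7,v1:inf,v2:0,v3:inf,v4:inf,v5:16
step 3: dist = v0:7,v1:inf,v2:0,v3:inf,v4:inf,v5:16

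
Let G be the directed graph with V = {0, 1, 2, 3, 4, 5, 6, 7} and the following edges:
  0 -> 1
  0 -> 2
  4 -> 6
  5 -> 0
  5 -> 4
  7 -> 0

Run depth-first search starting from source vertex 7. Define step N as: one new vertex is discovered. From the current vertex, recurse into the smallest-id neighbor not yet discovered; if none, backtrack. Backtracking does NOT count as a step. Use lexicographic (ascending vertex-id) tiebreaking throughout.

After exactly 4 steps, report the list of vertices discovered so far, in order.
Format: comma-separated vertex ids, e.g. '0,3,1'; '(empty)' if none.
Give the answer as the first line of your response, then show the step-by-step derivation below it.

7,0,1,2

step 1: discover 7; path=7; order=7
step 2: discover 0; path=7>0; order=7,0
step 3: discover 1; path=7>0>1; order=7,0,1
step 4: discover 2; path=7>0>2; order=7,0,1,2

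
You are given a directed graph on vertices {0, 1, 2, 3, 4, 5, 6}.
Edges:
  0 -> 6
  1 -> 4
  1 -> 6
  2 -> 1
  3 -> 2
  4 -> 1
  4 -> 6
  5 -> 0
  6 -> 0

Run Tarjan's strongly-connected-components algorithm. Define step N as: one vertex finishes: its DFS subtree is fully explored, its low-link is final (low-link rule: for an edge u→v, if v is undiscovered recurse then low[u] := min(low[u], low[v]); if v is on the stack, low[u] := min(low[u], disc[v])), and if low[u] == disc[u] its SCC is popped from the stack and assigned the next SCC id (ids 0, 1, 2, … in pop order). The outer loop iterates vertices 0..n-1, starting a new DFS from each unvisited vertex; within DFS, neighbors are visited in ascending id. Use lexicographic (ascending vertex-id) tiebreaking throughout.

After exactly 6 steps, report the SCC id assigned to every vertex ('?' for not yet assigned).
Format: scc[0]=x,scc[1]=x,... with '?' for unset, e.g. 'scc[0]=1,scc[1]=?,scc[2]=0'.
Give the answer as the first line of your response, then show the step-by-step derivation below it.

scc[0]=0,scc[1]=1,scc[2]=2,scc[3]=3,scc[4]=1,scc[5]=?,scc[6]=0

step 1: low=(low[0]=0,low[1]=?,low[2]=?,low[3]=?,low[4]=?,low[5]=?,low[6]=0); scc=(scc[0]=?,scc[1]=?,scc[2]=?,scc[3]=?,scc[4]=?,scc[5]=?,scc[6]=?)
step 2: low=(low[0]=0,low[1]=?,low[2]=?,low[3]=?,low[4]=?,low[5]=?,low[6]=0); scc=(scc[0]=0,scc[1]=?,scc[2]=?,scc[3]=?,scc[4]=?,scc[5]=?,scc[6]=0)
step 3: low=(low[0]=0,low[1]=2,low[2]=?,low[3]=?,low[4]=2,low[5]=?,low[6]=0); scc=(scc[0]=0,scc[1]=?,scc[2]=?,scc[3]=?,scc[4]=?,scc[5]=?,scc[6]=0)
step 4: low=(low[0]=0,low[1]=2,low[2]=?,low[3]=?,low[4]=2,low[5]=?,low[6]=0); scc=(scc[0]=0,scc[1]=1,scc[2]=?,scc[3]=?,scc[4]=1,scc[5]=?,scc[6]=0)
step 5: low=(low[0]=0,low[1]=2,low[2]=4,low[3]=?,low[4]=2,low[5]=?,low[6]=0); scc=(scc[0]=0,scc[1]=1,scc[2]=2,scc[3]=?,scc[4]=1,scc[5]=?,scc[6]=0)
step 6: low=(low[0]=0,low[1]=2,low[2]=4,low[3]=5,low[4]=2,low[5]=?,low[6]=0); scc=(scc[0]=0,scc[1]=1,scc[2]=2,scc[3]=3,scc[4]=1,scc[5]=?,scc[6]=0)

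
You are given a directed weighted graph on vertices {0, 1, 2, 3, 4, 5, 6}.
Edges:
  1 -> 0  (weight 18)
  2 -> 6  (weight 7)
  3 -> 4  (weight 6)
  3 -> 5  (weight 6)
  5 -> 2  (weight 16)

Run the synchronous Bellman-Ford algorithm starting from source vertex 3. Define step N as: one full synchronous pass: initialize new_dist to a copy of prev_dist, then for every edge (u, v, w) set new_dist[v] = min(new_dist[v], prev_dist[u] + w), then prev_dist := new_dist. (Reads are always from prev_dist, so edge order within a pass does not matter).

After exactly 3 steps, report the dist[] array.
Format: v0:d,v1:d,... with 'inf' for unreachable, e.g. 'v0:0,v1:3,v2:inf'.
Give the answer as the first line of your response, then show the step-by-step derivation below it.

v0:inf,v1:inf,v2:22,v3:0,v4:6,v5:6,v6:29

step 1: dist = v0:inf,v1:inf,v2:inf,v3:0,v4:6,v5:6,v6:inf
step 2: dist = v0:inf,v1:inf,v2:22,v3:0,v4:6,v5:6,v6:inf
step 3: dist = v0:inf,v1:inf,v2:22,v3:0,v4:6,v5:6,v6:29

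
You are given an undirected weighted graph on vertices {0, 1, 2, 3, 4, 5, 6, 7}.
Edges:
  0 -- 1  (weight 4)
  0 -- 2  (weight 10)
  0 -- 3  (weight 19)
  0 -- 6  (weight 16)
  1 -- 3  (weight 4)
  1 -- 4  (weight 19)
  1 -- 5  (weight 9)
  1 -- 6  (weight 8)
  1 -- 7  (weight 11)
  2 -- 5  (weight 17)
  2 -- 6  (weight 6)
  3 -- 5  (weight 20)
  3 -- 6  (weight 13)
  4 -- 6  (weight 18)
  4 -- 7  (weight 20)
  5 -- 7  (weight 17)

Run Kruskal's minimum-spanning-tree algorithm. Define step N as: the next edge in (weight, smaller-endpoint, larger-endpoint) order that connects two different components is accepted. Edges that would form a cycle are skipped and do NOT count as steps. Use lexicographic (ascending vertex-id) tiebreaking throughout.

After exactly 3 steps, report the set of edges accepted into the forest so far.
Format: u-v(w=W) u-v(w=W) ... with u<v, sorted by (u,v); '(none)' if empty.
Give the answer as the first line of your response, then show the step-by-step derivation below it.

0-1(w=4) 1-3(w=4) 2-6(w=6)

step 1: add edge 0-1 (w=4); MST = {0-1(w=4)}
step 2: add edge 1-3 (w=4); MST = {0-1(w=4) 1-3(w=4)}
step 3: add edge 2-6 (w=6); MST = {0-1(w=4) 1-3(w=4) 2-6(w=6)}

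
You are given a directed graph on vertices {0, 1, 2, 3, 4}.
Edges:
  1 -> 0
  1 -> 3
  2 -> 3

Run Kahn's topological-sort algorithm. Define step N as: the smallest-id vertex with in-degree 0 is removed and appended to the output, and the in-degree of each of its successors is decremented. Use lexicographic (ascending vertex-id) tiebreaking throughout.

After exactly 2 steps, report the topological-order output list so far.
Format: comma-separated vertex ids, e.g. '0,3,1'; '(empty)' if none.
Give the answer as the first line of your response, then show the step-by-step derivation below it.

1,0

step 1: output 1; order=[1]; indeg=(0,0,0,1,0)
step 2: output 0; order=[1,0]; indeg=(0,0,0,1,0)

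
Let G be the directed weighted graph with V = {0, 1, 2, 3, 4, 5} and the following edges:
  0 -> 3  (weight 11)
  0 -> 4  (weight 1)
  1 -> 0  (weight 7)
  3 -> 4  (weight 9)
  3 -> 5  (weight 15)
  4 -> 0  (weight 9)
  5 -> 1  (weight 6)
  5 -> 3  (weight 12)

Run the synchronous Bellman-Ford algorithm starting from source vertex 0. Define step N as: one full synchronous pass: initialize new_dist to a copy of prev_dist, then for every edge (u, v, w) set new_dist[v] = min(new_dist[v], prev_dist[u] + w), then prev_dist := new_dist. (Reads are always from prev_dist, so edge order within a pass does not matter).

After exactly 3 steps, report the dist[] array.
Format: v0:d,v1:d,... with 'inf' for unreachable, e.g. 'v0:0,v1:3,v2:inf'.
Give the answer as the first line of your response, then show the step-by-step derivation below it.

v0:0,v1:32,v2:inf,v3:11,v4:1,v5:26

step 1: dist = v0:0,v1:inf,v2:inf,v3:11,v4:1,v5:inf
step 2: dist = v0:0,v1:inf,v2:inf,v3:11,v4:1,v5:26
step 3: dist = v0:0,v1:32,v2:inf,v3:11,v4:1,v5:26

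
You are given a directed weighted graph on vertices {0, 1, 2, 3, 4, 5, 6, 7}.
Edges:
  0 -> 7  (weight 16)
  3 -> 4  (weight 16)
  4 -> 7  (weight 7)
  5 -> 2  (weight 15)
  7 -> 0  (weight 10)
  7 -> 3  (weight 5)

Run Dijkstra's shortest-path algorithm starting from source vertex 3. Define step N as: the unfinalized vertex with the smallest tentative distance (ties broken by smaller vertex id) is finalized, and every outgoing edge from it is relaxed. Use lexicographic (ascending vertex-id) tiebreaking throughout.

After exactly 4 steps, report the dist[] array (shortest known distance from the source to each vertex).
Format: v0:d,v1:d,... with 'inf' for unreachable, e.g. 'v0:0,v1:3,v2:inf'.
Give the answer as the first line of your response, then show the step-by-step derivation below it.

v0:33,v1:inf,v2:inf,v3:0,v4:16,v5:inf,v6:inf,v7:23

step 1: dist = v0:inf,v1:inf,v2:inf,v3:0,v4:16,v5:inf,v6:inf,v7:inf
step 2: dist = v0:inf,v1:inf,v2:inf,v3:0,v4:16,v5:inf,v6:inf,v7:23
step 3: dist = v0:33,v1:inf,v2:inf,v3:0,v4:16,v5:inf,v6:inf,v7:23
step 4: dist = v0:33,v1:inf,v2:inf,v3:0,v4:16,v5:inf,v6:inf,v7:23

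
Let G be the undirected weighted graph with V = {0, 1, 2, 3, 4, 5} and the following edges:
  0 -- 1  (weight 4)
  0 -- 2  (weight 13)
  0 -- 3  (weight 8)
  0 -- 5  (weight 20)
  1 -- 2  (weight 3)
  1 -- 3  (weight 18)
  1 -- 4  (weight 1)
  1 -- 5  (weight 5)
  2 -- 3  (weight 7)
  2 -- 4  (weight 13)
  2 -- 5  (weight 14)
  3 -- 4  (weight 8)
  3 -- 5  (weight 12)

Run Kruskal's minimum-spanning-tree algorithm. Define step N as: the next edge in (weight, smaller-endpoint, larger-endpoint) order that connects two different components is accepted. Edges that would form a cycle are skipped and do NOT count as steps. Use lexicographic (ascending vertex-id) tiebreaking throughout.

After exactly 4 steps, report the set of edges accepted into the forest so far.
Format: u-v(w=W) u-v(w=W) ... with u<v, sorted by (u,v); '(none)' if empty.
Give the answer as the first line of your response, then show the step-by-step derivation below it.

0-1(w=4) 1-2(w=3) 1-4(w=1) 1-5(w=5)

step 1: add edge 1-4 (w=1); MST = {1-4(w=1)}
step 2: add edge 1-2 (w=3); MST = {1-2(w=3) 1-4(w=1)}
step 3: add edge 0-1 (w=4); MST = {0-1(w=4) 1-2(w=3) 1-4(w=1)}
step 4: add edge 1-5 (w=5); MST = {0-1(w=4) 1-2(w=3) 1-4(w=1) 1-5(w=5)}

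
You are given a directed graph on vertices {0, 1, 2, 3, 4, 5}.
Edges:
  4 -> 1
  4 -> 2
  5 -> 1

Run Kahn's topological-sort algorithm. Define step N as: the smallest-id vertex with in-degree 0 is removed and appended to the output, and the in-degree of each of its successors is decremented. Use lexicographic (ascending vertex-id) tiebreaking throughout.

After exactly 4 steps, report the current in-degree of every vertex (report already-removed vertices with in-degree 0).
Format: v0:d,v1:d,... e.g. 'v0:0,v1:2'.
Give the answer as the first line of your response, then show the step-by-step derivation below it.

v0:0,v1:1,v2:0,v3:0,v4:0,v5:0

step 1: output 0; order=[0]; indeg=(0,2,1,0,0,0)
step 2: output 3; order=[0,3]; indeg=(0,2,1,0,0,0)
step 3: output 4; order=[0,3,4]; indeg=(0,1,0,0,0,0)
step 4: output 2; order=[0,3,4,2]; indeg=(0,1,0,0,0,0)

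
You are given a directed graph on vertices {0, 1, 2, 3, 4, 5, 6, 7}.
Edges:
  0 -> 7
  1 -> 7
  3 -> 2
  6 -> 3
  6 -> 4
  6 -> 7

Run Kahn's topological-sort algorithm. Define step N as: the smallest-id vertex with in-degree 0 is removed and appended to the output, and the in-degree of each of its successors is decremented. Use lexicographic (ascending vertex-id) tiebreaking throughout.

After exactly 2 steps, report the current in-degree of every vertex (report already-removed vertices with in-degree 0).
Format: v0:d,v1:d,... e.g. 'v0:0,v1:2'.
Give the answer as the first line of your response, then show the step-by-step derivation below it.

v0:0,v1:0,v2:1,v3:1,v4:1,v5:0,v6:0,v7:1

step 1: output 0; order=[0]; indeg=(0,0,1,1,1,0,0,2)
step 2: output 1; order=[0,1]; indeg=(0,0,1,1,1,0,0,1)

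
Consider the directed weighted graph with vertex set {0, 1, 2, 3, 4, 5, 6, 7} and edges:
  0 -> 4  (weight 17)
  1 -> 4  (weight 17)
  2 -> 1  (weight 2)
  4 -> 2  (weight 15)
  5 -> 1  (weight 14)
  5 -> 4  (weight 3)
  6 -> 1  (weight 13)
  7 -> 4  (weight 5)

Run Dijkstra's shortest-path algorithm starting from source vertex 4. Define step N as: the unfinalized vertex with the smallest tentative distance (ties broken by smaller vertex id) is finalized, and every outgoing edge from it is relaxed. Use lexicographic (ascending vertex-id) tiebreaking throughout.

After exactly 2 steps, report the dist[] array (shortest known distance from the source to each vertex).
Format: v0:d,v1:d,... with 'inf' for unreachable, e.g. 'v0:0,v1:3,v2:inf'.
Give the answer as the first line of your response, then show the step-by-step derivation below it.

v0:inf,v1:17,v2:15,v3:inf,v4:0,v5:inf,v6:inf,v7:inf

step 1: dist = v0:inf,v1:inf,v2:15,v3:inf,v4:0,v5:inf,v6:inf,v7:inf
step 2: dist = v0:inf,v1:17,v2:15,v3:inf,v4:0,v5:inf,v6:inf,v7:inf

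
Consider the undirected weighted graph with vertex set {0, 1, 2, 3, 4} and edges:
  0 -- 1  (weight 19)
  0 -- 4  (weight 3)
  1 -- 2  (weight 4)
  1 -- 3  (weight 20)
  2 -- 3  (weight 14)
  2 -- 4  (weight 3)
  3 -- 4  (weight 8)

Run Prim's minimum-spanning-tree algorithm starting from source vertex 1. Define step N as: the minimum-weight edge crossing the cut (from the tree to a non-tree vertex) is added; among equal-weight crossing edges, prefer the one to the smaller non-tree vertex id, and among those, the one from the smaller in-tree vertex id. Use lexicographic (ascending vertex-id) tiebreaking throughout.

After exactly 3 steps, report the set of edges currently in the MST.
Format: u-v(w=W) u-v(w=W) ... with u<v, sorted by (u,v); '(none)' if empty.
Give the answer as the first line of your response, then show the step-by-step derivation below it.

0-4(w=3) 1-2(w=4) 2-4(w=3)

step 1: add edge 1-2 (w=4); MST = {1-2(w=4)}
step 2: add edge 2-4 (w=3); MST = {1-2(w=4) 2-4(w=3)}
step 3: add edge 0-4 (w=3); MST = {0-4(w=3) 1-2(w=4) 2-4(w=3)}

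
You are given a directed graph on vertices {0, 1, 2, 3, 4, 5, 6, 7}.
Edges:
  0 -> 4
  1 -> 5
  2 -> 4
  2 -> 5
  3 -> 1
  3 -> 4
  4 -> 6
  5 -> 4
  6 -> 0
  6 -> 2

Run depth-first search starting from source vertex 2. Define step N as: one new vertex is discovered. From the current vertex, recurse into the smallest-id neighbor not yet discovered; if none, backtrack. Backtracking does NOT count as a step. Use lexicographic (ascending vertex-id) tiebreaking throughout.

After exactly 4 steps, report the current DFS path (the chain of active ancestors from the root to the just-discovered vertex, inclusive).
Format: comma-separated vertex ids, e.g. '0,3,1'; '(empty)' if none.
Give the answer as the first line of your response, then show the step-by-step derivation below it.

2,4,6,0

step 1: discover 2; path=2; order=2
step 2: discover 4; path=2>4; order=2,4
step 3: discover 6; path=2>4>6; order=2,4,6
step 4: discover 0; path=2>4>6>0; order=2,4,6,0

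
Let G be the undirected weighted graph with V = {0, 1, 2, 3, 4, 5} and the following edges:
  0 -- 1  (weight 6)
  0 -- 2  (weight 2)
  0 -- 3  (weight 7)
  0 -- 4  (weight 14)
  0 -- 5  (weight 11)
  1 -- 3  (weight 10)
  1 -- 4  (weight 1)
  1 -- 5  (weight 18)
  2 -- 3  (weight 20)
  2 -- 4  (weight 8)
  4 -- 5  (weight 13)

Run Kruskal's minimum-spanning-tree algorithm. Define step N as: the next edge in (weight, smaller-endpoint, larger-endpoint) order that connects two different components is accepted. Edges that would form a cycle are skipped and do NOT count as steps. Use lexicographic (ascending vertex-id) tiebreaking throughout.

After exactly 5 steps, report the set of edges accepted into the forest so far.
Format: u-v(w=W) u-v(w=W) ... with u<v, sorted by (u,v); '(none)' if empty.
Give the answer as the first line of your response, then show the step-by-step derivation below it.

0-1(w=6) 0-2(w=2) 0-3(w=7) 0-5(w=11) 1-4(w=1)

step 1: add edge 1-4 (w=1); MST = {1-4(w=1)}
step 2: add edge 0-2 (w=2); MST = {0-2(w=2) 1-4(w=1)}
step 3: add edge 0-1 (w=6); MST = {0-1(w=6) 0-2(w=2) 1-4(w=1)}
step 4: add edge 0-3 (w=7); MST = {0-1(w=6) 0-2(w=2) 0-3(w=7) 1-4(w=1)}
step 5: add edge 0-5 (w=11); MST = {0-1(w=6) 0-2(w=2) 0-3(w=7) 0-5(w=11) 1-4(w=1)}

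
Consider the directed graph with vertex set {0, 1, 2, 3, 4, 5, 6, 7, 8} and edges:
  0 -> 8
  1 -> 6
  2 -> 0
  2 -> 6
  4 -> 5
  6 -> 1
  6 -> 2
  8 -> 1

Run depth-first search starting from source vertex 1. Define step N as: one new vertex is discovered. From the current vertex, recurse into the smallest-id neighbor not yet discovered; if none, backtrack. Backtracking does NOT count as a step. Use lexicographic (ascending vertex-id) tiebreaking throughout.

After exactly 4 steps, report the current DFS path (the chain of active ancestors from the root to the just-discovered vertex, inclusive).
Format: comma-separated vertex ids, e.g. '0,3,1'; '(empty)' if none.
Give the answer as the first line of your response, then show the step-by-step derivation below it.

1,6,2,0

step 1: discover 1; path=1; order=1
step 2: discover 6; path=1>6; order=1,6
step 3: discover 2; path=1>6>2; order=1,6,2
step 4: discover 0; path=1>6>2>0; order=1,6,2,0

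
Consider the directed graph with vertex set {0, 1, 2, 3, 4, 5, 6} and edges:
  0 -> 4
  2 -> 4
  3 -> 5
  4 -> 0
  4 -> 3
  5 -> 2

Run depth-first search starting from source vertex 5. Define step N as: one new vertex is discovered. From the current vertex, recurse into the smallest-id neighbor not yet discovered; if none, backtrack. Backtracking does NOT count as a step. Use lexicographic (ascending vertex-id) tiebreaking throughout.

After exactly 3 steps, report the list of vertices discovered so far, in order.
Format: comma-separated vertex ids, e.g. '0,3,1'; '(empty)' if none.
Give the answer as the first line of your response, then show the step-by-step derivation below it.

5,2,4

step 1: discover 5; path=5; order=5
step 2: discover 2; path=5>2; order=5,2
step 3: discover 4; path=5>2>4; order=5,2,4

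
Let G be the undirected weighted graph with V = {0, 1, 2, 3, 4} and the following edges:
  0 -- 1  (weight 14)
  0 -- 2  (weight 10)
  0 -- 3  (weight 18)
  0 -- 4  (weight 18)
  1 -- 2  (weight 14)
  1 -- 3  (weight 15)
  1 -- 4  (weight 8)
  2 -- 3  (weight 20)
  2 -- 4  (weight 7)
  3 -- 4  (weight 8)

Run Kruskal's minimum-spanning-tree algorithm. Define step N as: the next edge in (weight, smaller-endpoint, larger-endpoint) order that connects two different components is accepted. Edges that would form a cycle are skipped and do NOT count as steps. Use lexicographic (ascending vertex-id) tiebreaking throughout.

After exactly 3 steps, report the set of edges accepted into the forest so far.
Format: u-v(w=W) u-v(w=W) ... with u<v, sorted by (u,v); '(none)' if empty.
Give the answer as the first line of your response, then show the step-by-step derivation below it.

1-4(w=8) 2-4(w=7) 3-4(w=8)

step 1: add edge 2-4 (w=7); MST = {2-4(w=7)}
step 2: add edge 1-4 (w=8); MST = {1-4(w=8) 2-4(w=7)}
step 3: add edge 3-4 (w=8); MST = {1-4(w=8) 2-4(w=7) 3-4(w=8)}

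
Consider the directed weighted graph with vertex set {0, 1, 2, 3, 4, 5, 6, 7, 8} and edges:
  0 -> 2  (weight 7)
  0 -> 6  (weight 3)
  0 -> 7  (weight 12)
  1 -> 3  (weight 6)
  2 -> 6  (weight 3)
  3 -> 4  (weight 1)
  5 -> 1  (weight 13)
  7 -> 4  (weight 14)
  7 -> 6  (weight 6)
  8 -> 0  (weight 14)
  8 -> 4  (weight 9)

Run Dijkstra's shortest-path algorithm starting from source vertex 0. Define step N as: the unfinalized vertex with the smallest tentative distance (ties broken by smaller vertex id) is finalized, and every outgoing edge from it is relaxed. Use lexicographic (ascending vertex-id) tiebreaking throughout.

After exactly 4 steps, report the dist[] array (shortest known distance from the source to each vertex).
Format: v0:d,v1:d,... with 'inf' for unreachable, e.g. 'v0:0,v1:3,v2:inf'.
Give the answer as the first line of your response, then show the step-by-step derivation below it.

v0:0,v1:inf,v2:7,v3:inf,v4:26,v5:inf,v6:3,v7:12,v8:inf

step 1: dist = v0:0,v1:inf,v2:7,v3:inf,v4:inf,v5:inf,v6:3,v7:12,v8:inf
step 2: dist = v0:0,v1:inf,v2:7,v3:inf,v4:inf,v5:inf,v6:3,v7:12,v8:inf
step 3: dist = v0:0,v1:inf,v2:7,v3:inf,v4:inf,v5:inf,v6:3,v7:12,v8:inf
step 4: dist = v0:0,v1:inf,v2:7,v3:inf,v4:26,v5:inf,v6:3,v7:12,v8:inf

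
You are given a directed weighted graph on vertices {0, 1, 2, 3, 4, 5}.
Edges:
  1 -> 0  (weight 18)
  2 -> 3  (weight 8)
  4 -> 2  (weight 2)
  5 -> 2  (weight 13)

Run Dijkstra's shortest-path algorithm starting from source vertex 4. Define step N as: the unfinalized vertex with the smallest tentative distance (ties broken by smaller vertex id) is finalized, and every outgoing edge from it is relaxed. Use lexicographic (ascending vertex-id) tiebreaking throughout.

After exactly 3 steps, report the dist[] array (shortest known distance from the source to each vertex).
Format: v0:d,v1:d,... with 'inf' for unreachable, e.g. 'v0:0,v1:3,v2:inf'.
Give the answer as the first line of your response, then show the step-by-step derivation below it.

v0:inf,v1:inf,v2:2,v3:10,v4:0,v5:inf

step 1: dist = v0:inf,v1:inf,v2:2,v3:inf,v4:0,v5:inf
step 2: dist = v0:inf,v1:inf,v2:2,v3:10,v4:0,v5:inf
step 3: dist = v0:inf,v1:inf,v2:2,v3:10,v4:0,v5:inf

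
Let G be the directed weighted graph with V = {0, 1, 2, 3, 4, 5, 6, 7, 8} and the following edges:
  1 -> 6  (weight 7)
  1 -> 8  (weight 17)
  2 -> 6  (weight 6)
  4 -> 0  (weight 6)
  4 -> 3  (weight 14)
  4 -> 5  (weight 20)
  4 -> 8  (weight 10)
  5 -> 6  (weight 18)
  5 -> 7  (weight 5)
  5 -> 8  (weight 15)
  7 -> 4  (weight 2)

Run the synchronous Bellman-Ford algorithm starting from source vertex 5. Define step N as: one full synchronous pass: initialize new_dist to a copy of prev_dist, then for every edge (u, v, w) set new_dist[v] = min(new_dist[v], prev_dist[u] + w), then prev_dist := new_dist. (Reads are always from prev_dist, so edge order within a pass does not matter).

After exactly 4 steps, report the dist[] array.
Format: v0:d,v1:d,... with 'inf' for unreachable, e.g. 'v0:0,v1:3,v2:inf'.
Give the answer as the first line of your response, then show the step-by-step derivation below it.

v0:13,v1:inf,v2:inf,v3:21,v4:7,v5:0,v6:18,v7:5,v8:15

step 1: dist = v0:inf,v1:inf,v2:inf,v3:inf,v4:inf,v5:0,v6:18,v7:5,v8:15
step 2: dist = v0:inf,v1:inf,v2:inf,v3:inf,v4:7,v5:0,v6:18,v7:5,v8:15
step 3: dist = v0:13,v1:inf,v2:inf,v3:21,v4:7,v5:0,v6:18,v7:5,v8:15
step 4: dist = v0:13,v1:inf,v2:inf,v3:21,v4:7,v5:0,v6:18,v7:5,v8:15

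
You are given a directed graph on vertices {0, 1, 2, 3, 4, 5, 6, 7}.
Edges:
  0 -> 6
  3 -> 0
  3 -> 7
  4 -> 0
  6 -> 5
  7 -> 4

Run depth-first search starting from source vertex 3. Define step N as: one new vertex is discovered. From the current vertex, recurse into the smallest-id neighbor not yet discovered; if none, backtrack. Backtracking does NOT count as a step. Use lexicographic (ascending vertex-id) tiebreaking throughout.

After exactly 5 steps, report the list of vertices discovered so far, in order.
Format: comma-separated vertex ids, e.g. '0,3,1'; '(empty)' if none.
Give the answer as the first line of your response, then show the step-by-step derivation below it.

3,0,6,5,7

step 1: discover 3; path=3; order=3
step 2: discover 0; path=3>0; order=3,0
step 3: discover 6; path=3>0>6; order=3,0,6
step 4: discover 5; path=3>0>6>5; order=3,0,6,5
step 5: discover 7; path=3>7; order=3,0,6,5,7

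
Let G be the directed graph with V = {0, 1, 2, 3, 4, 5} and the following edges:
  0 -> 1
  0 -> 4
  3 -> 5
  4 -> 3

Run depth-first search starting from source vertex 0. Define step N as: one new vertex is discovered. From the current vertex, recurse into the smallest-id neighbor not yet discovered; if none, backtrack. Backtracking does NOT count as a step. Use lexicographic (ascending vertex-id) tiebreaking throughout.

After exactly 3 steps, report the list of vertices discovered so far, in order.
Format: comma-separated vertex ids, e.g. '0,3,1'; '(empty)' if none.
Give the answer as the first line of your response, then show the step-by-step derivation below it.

0,1,4

step 1: discover 0; path=0; order=0
step 2: discover 1; path=0>1; order=0,1
step 3: discover 4; path=0>4; order=0,1,4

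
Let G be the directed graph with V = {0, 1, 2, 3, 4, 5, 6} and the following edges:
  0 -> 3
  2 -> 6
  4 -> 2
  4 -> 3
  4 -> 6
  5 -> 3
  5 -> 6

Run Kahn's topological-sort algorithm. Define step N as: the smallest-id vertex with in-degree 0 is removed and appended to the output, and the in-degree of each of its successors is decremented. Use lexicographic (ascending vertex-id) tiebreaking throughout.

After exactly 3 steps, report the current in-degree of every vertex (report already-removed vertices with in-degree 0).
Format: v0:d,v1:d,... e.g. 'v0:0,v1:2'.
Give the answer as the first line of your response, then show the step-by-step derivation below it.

v0:0,v1:0,v2:0,v3:1,v4:0,v5:0,v6:2

step 1: output 0; order=[0]; indeg=(0,0,1,2,0,0,3)
step 2: output 1; order=[0,1]; indeg=(0,0,1,2,0,0,3)
step 3: output 4; order=[0,1,4]; indeg=(0,0,0,1,0,0,2)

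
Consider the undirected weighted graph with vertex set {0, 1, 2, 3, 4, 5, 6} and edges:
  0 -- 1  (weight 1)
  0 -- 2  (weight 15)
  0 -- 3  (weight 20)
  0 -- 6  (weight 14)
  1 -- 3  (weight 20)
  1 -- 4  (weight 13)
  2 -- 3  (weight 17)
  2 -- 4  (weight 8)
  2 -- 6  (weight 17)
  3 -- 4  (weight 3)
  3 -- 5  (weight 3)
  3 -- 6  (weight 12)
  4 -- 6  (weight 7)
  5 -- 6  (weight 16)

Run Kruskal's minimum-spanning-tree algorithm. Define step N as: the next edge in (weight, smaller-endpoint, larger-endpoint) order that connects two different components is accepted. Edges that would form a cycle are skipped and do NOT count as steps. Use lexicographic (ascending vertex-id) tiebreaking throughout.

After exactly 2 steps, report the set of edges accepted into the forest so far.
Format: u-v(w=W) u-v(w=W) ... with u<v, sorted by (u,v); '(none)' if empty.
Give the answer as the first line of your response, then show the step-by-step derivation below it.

0-1(w=1) 3-4(w=3)

step 1: add edge 0-1 (w=1); MST = {0-1(w=1)}
step 2: add edge 3-4 (w=3); MST = {0-1(w=1) 3-4(w=3)}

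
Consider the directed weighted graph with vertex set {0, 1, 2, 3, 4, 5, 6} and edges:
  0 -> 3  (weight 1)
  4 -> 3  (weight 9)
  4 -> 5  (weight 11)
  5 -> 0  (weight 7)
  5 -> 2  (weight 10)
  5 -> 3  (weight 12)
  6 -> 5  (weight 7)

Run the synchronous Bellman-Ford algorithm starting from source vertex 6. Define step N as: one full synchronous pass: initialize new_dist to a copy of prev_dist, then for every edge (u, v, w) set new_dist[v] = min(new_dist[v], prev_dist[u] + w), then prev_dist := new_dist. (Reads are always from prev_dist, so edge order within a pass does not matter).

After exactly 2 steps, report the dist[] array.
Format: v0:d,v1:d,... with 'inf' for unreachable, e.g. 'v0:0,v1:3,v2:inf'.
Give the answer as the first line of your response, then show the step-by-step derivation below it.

v0:14,v1:inf,v2:17,v3:19,v4:inf,v5:7,v6:0

step 1: dist = v0:inf,v1:inf,v2:inf,v3:inf,v4:inf,v5:7,v6:0
step 2: dist = v0:14,v1:inf,v2:17,v3:19,v4:inf,v5:7,v6:0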